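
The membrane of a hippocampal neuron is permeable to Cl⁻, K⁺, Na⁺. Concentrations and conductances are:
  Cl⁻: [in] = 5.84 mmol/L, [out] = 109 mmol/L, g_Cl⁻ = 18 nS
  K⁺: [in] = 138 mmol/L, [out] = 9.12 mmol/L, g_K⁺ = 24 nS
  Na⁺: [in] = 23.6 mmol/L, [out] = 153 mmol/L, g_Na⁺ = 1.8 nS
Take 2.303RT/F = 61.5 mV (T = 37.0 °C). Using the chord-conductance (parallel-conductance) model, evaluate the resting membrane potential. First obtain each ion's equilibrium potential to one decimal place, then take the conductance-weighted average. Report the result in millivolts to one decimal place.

-69.9 mV

E_Cl⁻ = (61.5/-1)·log₁₀(109/5.84) = -78.2 mV
E_K⁺ = (61.5/1)·log₁₀(9.12/138) = -72.6 mV
E_Na⁺ = (61.5/1)·log₁₀(153/23.6) = 49.9 mV
Vm = (Σ gᵢEᵢ)/(Σ gᵢ) = (18·-78.2 + 24·-72.6 + 1.8·49.9) / (18 + 24 + 1.8)
= -3060.18 / 43.8 = -69.87 mV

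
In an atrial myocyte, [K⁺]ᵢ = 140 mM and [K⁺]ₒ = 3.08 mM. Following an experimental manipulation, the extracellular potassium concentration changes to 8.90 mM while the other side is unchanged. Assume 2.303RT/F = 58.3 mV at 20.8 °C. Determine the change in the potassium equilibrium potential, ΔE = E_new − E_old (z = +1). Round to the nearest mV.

27 mV

E_old = (58.3/1)·log₁₀(3.08/140) = -96.64 mV
E_new = (58.3/1)·log₁₀(8.90/140) = -69.77 mV
ΔE = -69.77 − (-96.64) = 26.87 mV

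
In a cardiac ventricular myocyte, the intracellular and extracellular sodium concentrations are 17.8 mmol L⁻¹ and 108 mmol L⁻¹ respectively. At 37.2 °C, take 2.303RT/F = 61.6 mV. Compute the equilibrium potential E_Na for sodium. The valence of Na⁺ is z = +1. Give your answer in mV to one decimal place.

48.2 mV

E = (61.6/z) · log₁₀([Na⁺]_out/[Na⁺]_in) with z = +1.
= (61.6/1) · log₁₀(108/17.8) = 61.60 · log₁₀(6.067)
= 61.60 · (0.7830) = 48.23 mV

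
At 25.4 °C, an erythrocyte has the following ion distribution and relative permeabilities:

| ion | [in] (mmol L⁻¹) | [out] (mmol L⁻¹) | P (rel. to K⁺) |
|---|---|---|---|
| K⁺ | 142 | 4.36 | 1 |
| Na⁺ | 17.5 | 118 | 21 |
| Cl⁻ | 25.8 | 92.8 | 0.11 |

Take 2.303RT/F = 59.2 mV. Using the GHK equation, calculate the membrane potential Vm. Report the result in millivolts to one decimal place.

40.2 mV

Vm = 59.2 · log₁₀[(Σ P·[cation]ₒ + Σ P·[anion]ᵢ) / (Σ P·[cation]ᵢ + Σ P·[anion]ₒ)]
Numerator = 1×4.36 + 21×118 + 0.11×25.8 = 2485
Denominator = 1×142 + 21×17.5 + 0.11×92.8 = 519.7
Vm = 59.2 · log₁₀(4.7819) = 59.2 × (0.6796) = 40.23 mV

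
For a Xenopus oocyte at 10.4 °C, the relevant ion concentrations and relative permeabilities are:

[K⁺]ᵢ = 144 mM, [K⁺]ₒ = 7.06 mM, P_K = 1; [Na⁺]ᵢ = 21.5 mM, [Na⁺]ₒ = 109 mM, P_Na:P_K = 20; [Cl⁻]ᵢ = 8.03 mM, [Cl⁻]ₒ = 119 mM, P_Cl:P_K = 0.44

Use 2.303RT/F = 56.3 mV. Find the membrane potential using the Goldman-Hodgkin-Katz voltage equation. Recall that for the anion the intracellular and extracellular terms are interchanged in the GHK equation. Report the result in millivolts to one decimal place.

30.6 mV

Vm = 56.3 · log₁₀[(Σ P·[cation]ₒ + Σ P·[anion]ᵢ) / (Σ P·[cation]ᵢ + Σ P·[anion]ₒ)]
Numerator = 1×7.06 + 20×109 + 0.44×8.03 = 2191
Denominator = 1×144 + 20×21.5 + 0.44×119 = 626.4
Vm = 56.3 · log₁₀(3.4973) = 56.3 × (0.5437) = 30.61 mV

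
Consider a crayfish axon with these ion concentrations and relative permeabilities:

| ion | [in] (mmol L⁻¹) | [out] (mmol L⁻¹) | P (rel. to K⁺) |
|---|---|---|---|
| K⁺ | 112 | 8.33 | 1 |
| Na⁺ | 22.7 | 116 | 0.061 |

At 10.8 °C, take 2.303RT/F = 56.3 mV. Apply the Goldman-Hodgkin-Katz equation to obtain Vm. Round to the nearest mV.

-49 mV

Vm = 56.3 · log₁₀[(Σ P·[cation]ₒ + Σ P·[anion]ᵢ) / (Σ P·[cation]ᵢ + Σ P·[anion]ₒ)]
Numerator = 1×8.33 + 0.061×116 = 15.41
Denominator = 1×112 + 0.061×22.7 = 113.4
Vm = 56.3 · log₁₀(0.13587) = 56.3 × (-0.8669) = -48.80 mV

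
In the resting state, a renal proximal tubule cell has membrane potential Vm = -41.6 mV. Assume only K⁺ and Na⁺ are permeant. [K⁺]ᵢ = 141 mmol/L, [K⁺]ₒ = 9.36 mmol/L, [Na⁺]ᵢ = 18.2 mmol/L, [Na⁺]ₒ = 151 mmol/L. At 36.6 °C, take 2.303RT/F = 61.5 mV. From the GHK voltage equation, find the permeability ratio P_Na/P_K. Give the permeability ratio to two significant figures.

Let α = P_Na/P_K. GHK: Vm = 61.5·log₁₀[(Kₒ + α·Naₒ)/(Kᵢ + α·Naᵢ)].
10^(Vm/61.5) = 10^(-41.6/61.5) = 0.21066
So 0.21066·(Kᵢ + α·Naᵢ) = Kₒ + α·Naₒ → α = (0.21066·141.0 − 9.36) / (151.0 − 0.21066·18.2)
α = (29.7 − 9.36) / (151.0 − 3.834) = 20.34/147.2 = 0.1382

0.14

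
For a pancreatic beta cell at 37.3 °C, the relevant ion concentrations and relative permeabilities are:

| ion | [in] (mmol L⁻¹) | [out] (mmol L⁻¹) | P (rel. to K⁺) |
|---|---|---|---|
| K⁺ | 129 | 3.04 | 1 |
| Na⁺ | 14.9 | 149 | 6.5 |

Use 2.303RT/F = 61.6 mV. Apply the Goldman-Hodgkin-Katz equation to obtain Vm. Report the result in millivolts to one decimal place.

Vm = 61.6 · log₁₀[(Σ P·[cation]ₒ + Σ P·[anion]ᵢ) / (Σ P·[cation]ᵢ + Σ P·[anion]ₒ)]
Numerator = 1×3.04 + 6.5×149 = 971.5
Denominator = 1×129 + 6.5×14.9 = 225.9
Vm = 61.6 · log₁₀(4.3017) = 61.6 × (0.6336) = 39.03 mV

39.0 mV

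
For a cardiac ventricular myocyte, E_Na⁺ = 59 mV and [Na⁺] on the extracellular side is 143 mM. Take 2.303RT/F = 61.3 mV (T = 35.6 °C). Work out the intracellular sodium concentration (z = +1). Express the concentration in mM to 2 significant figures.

16 mM

Nernst: E = (61.3/1) · log₁₀([out]/[in]), so log₁₀([out]/[in]) = 59.0 × 1 / 61.3 = 0.9625.
[out]/[in] = 10^(0.9625) = 9.172.
[in] = 143 / 9.172 = 15.59 mM.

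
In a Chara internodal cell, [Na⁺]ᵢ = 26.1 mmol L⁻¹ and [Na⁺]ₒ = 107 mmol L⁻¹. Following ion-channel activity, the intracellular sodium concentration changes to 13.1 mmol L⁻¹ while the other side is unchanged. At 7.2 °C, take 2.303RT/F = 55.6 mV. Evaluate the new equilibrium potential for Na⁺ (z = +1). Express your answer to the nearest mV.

After the shift: [Na⁺]_out = 107, [Na⁺]_in = 13.1 mmol L⁻¹.
E_new = (55.6/1)·log₁₀(107/13.1) = 55.60 · (0.9121) = 50.71 mV

51 mV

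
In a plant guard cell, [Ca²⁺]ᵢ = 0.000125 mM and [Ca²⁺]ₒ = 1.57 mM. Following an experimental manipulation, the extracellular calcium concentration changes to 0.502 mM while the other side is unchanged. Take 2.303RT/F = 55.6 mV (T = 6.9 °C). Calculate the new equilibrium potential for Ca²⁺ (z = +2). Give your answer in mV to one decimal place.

100.2 mV

After the shift: [Ca²⁺]_out = 0.502, [Ca²⁺]_in = 0.000125 mM.
E_new = (55.6/2)·log₁₀(0.502/0.000125) = 27.80 · (3.6038) = 100.19 mV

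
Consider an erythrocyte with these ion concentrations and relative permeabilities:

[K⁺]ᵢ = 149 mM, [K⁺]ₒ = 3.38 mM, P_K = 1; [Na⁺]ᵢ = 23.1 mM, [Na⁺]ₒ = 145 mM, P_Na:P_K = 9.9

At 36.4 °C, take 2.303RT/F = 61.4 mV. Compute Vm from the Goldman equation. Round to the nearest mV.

36 mV

Vm = 61.4 · log₁₀[(Σ P·[cation]ₒ + Σ P·[anion]ᵢ) / (Σ P·[cation]ᵢ + Σ P·[anion]ₒ)]
Numerator = 1×3.38 + 9.9×145 = 1439
Denominator = 1×149 + 9.9×23.1 = 377.7
Vm = 61.4 · log₁₀(3.8097) = 61.4 × (0.5809) = 35.67 mV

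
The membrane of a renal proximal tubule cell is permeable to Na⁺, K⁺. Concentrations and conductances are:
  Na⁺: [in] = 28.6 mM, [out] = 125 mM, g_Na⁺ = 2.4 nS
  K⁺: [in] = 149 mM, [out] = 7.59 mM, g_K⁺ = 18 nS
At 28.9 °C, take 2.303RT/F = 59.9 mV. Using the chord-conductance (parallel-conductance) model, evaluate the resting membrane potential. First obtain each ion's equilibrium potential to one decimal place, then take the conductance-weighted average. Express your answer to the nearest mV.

-64 mV

E_Na⁺ = (59.9/1)·log₁₀(125/28.6) = 38.4 mV
E_K⁺ = (59.9/1)·log₁₀(7.59/149) = -77.4 mV
Vm = (Σ gᵢEᵢ)/(Σ gᵢ) = (2.4·38.4 + 18·-77.4) / (2.4 + 18)
= -1301.04 / 20.4 = -63.78 mV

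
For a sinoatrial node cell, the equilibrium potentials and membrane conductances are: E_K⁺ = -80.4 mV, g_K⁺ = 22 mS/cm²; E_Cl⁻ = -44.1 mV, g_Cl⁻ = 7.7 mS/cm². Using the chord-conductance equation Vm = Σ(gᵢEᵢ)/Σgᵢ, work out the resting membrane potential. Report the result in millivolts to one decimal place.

-71.0 mV

Σ gᵢEᵢ = 22·(-80.4) + 7.7·(-44.1) = -2108.37
Σ gᵢ = 22 + 7.7 = 29.7
Vm = -2108.37 / 29.7 = -70.99 mV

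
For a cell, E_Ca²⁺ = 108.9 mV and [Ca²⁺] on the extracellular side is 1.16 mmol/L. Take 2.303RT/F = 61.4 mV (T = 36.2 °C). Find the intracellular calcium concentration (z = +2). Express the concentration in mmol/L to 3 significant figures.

Nernst: E = (61.4/2) · log₁₀([out]/[in]), so log₁₀([out]/[in]) = 108.9 × 2 / 61.4 = 3.5472.
[out]/[in] = 10^(3.5472) = 3526.
[in] = 1.16 / 3526 = 0.000329 mmol/L.

0.000329 mmol/L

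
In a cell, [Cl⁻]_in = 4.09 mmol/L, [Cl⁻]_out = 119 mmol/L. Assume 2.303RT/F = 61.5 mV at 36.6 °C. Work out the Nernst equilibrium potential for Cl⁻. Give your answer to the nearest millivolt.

-90 mV

E = (61.5/z) · log₁₀([Cl⁻]_out/[Cl⁻]_in) with z = -1.
For an anion, dividing by z = -1 reverses the sign.
= (61.5/-1) · log₁₀(119/4.09) = -61.50 · log₁₀(29.1)
= -61.50 · (1.4638) = -90.03 mV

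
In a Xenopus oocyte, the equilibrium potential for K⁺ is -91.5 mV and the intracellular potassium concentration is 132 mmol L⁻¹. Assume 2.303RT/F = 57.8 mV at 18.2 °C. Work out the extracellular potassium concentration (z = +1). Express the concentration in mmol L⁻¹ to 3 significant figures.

3.45 mmol L⁻¹

Nernst: E = (57.8/1) · log₁₀([out]/[in]), so log₁₀([out]/[in]) = -91.5 × 1 / 57.8 = -1.5830.
[out]/[in] = 10^(-1.5830) = 0.02612.
[out] = 0.02612 × 132 = 3.448 mmol L⁻¹.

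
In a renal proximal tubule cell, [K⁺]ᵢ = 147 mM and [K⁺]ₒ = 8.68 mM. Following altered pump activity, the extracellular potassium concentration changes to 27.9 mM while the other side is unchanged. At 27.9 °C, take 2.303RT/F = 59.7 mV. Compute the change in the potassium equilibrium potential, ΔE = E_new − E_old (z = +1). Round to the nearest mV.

E_old = (59.7/1)·log₁₀(8.68/147) = -73.36 mV
E_new = (59.7/1)·log₁₀(27.9/147) = -43.09 mV
ΔE = -43.09 − (-73.36) = 30.27 mV

30 mV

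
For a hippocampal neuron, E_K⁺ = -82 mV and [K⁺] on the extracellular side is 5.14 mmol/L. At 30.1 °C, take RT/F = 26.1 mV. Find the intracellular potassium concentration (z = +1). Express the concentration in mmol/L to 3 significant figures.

Nernst: E = (26.1/1) · ln([out]/[in]), so ln([out]/[in]) = -82.0 × 1 / 26.1 = -3.1418.
[out]/[in] = e^(-3.1418) = 0.04321.
[in] = 5.14 / 0.04321 = 119 mmol/L.

119 mmol/L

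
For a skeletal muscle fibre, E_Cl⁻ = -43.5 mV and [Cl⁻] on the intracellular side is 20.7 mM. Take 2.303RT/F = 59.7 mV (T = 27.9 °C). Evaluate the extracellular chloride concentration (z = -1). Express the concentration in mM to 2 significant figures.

110 mM

Nernst: E = (59.7/-1) · log₁₀([out]/[in]), so log₁₀([out]/[in]) = -43.5 × -1 / 59.7 = 0.7286.
[out]/[in] = 10^(0.7286) = 5.354.
[out] = 5.354 × 20.7 = 110.8 mM.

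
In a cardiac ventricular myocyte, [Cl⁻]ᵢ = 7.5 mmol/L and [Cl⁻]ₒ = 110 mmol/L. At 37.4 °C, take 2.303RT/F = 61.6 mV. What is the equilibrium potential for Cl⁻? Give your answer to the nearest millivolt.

E = (61.6/z) · log₁₀([Cl⁻]_out/[Cl⁻]_in) with z = -1.
For an anion, dividing by z = -1 reverses the sign.
= (61.6/-1) · log₁₀(110/7.5) = -61.60 · log₁₀(14.67)
= -61.60 · (1.1663) = -71.85 mV

-72 mV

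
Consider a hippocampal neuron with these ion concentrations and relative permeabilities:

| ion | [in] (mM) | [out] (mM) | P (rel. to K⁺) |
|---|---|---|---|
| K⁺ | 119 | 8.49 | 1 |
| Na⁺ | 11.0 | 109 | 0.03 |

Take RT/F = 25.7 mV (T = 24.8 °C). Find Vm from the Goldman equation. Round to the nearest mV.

-60 mV

Vm = 25.7 · ln[(Σ P·[cation]ₒ + Σ P·[anion]ᵢ) / (Σ P·[cation]ᵢ + Σ P·[anion]ₒ)]
Numerator = 1×8.49 + 0.03×109 = 11.76
Denominator = 1×119 + 0.03×11.0 = 119.3
Vm = 25.7 · ln(0.09855) = 25.7 × (-2.3172) = -59.55 mV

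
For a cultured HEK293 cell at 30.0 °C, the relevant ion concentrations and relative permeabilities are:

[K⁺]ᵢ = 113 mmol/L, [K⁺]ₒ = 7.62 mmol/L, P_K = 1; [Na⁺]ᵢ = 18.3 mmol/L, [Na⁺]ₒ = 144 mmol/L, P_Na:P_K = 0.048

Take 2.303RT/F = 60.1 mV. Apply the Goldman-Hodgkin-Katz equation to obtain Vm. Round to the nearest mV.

Vm = 60.1 · log₁₀[(Σ P·[cation]ₒ + Σ P·[anion]ᵢ) / (Σ P·[cation]ᵢ + Σ P·[anion]ₒ)]
Numerator = 1×7.62 + 0.048×144 = 14.53
Denominator = 1×113 + 0.048×18.3 = 113.9
Vm = 60.1 · log₁₀(0.12761) = 60.1 × (-0.8941) = -53.74 mV

-54 mV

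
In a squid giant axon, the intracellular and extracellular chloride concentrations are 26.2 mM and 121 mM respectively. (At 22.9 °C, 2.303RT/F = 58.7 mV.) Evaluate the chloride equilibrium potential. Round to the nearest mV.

-39 mV

E = (58.7/z) · log₁₀([Cl⁻]_out/[Cl⁻]_in) with z = -1.
For an anion, dividing by z = -1 reverses the sign.
= (58.7/-1) · log₁₀(121/26.2) = -58.70 · log₁₀(4.618)
= -58.70 · (0.6645) = -39.01 mV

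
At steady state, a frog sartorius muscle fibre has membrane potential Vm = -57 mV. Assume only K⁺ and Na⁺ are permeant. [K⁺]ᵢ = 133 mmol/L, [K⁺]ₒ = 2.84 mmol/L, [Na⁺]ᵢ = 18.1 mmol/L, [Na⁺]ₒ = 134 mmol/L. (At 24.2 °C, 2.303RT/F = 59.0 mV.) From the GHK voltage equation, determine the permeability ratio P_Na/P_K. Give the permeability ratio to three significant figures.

Let α = P_Na/P_K. GHK: Vm = 59.0·log₁₀[(Kₒ + α·Naₒ)/(Kᵢ + α·Naᵢ)].
10^(Vm/59.0) = 10^(-57.0/59.0) = 0.10812
So 0.10812·(Kᵢ + α·Naᵢ) = Kₒ + α·Naₒ → α = (0.10812·133.0 − 2.84) / (134.0 − 0.10812·18.1)
α = (14.38 − 2.84) / (134.0 − 1.957) = 11.54/132 = 0.08739

0.0874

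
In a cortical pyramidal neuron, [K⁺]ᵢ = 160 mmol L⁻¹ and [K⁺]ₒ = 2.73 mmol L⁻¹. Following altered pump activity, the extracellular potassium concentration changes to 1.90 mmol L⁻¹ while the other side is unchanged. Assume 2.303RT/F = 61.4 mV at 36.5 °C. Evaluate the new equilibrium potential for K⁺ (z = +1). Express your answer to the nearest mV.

After the shift: [K⁺]_out = 1.90, [K⁺]_in = 160 mmol L⁻¹.
E_new = (61.4/1)·log₁₀(1.90/160) = 61.40 · (-1.9254) = -118.22 mV

-118 mV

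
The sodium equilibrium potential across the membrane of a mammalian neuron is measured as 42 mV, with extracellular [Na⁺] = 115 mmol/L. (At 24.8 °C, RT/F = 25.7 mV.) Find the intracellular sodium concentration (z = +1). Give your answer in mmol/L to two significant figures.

Nernst: E = (25.7/1) · ln([out]/[in]), so ln([out]/[in]) = 42.0 × 1 / 25.7 = 1.6342.
[out]/[in] = e^(1.6342) = 5.126.
[in] = 115 / 5.126 = 22.44 mmol/L.

22 mmol/L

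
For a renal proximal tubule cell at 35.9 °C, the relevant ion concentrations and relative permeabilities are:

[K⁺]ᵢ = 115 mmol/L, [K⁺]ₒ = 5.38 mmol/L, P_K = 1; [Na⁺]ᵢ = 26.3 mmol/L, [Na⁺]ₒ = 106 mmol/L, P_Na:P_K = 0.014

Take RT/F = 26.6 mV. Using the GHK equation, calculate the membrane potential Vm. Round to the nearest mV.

-75 mV

Vm = 26.6 · ln[(Σ P·[cation]ₒ + Σ P·[anion]ᵢ) / (Σ P·[cation]ᵢ + Σ P·[anion]ₒ)]
Numerator = 1×5.38 + 0.014×106 = 6.864
Denominator = 1×115 + 0.014×26.3 = 115.4
Vm = 26.6 · ln(0.059496) = 26.6 × (-2.8218) = -75.06 mV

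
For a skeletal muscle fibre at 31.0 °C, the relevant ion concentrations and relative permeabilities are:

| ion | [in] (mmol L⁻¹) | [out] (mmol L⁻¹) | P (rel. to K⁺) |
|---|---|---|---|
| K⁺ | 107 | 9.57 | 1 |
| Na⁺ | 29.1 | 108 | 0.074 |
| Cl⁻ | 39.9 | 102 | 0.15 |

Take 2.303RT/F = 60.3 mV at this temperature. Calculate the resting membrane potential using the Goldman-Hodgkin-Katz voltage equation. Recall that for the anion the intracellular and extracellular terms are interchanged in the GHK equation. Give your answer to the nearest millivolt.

-44 mV

Vm = 60.3 · log₁₀[(Σ P·[cation]ₒ + Σ P·[anion]ᵢ) / (Σ P·[cation]ᵢ + Σ P·[anion]ₒ)]
Numerator = 1×9.57 + 0.074×108 + 0.15×39.9 = 23.55
Denominator = 1×107 + 0.074×29.1 + 0.15×102 = 124.5
Vm = 60.3 · log₁₀(0.1892) = 60.3 × (-0.7231) = -43.60 mV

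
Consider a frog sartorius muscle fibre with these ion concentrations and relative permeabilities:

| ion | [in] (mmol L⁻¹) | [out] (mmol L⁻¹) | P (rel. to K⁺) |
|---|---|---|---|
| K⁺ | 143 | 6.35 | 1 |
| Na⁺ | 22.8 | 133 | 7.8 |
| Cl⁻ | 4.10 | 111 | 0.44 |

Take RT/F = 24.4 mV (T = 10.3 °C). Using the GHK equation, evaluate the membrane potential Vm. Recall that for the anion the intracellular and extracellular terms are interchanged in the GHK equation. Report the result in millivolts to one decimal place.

Vm = 24.4 · ln[(Σ P·[cation]ₒ + Σ P·[anion]ᵢ) / (Σ P·[cation]ᵢ + Σ P·[anion]ₒ)]
Numerator = 1×6.35 + 7.8×133 + 0.44×4.10 = 1046
Denominator = 1×143 + 7.8×22.8 + 0.44×111 = 369.7
Vm = 24.4 · ln(2.8283) = 24.4 × (1.0397) = 25.37 mV

25.4 mV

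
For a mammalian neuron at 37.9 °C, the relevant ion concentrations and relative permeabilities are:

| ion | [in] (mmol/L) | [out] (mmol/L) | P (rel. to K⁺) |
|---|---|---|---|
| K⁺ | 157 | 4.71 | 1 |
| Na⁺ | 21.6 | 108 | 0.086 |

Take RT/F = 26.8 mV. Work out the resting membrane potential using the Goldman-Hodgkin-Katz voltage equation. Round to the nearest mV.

Vm = 26.8 · ln[(Σ P·[cation]ₒ + Σ P·[anion]ᵢ) / (Σ P·[cation]ᵢ + Σ P·[anion]ₒ)]
Numerator = 1×4.71 + 0.086×108 = 14
Denominator = 1×157 + 0.086×21.6 = 158.9
Vm = 26.8 · ln(0.088117) = 26.8 × (-2.4291) = -65.10 mV

-65 mV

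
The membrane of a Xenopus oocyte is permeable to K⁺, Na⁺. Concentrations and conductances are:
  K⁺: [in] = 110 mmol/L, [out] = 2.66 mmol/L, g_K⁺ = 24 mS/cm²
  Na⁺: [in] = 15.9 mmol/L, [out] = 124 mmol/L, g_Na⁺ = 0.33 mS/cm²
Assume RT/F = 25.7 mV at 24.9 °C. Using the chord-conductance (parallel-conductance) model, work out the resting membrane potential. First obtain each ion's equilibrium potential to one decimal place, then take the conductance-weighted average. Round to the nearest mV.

E_K⁺ = (25.7/1)·ln(2.66/110) = -95.7 mV
E_Na⁺ = (25.7/1)·ln(124/15.9) = 52.8 mV
Vm = (Σ gᵢEᵢ)/(Σ gᵢ) = (24·-95.7 + 0.33·52.8) / (24 + 0.33)
= -2279.38 / 24.33 = -93.69 mV

-94 mV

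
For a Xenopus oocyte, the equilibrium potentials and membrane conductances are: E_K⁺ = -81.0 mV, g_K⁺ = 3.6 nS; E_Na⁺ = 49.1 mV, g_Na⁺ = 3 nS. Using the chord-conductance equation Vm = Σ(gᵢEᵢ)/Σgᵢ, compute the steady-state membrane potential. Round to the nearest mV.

-22 mV

Σ gᵢEᵢ = 3.6·(-81.0) + 3·(49.1) = -144.30
Σ gᵢ = 3.6 + 3 = 6.6
Vm = -144.30 / 6.6 = -21.86 mV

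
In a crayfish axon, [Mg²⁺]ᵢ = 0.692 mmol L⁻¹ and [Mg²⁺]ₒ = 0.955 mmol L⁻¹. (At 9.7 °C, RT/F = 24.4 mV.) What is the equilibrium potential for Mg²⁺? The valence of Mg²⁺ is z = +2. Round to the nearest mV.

4 mV

E = (24.4/z) · ln([Mg²⁺]_out/[Mg²⁺]_in) with z = +2.
= (24.4/2) · ln(0.955/0.692) = 12.20 · ln(1.38)
= 12.20 · (0.3221) = 3.93 mV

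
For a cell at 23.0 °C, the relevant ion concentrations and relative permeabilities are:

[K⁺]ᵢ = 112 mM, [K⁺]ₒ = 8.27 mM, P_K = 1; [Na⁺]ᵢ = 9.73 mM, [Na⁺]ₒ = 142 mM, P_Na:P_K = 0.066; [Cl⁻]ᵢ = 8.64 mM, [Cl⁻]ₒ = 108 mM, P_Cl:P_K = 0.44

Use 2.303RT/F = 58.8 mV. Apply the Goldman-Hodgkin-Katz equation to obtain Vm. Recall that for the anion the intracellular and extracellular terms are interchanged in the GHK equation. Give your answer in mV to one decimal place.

Vm = 58.8 · log₁₀[(Σ P·[cation]ₒ + Σ P·[anion]ᵢ) / (Σ P·[cation]ᵢ + Σ P·[anion]ₒ)]
Numerator = 1×8.27 + 0.066×142 + 0.44×8.64 = 21.44
Denominator = 1×112 + 0.066×9.73 + 0.44×108 = 160.2
Vm = 58.8 · log₁₀(0.13389) = 58.8 × (-0.8733) = -51.35 mV

-51.3 mV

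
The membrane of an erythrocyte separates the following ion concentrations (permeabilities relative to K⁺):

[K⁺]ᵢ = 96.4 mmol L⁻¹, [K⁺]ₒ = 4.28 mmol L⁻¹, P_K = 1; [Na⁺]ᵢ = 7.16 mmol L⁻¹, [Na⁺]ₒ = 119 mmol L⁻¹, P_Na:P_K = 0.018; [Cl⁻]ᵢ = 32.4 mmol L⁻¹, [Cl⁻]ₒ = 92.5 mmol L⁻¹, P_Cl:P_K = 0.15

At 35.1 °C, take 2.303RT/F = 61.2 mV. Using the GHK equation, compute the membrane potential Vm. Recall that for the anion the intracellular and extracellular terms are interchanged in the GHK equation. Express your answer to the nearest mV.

Vm = 61.2 · log₁₀[(Σ P·[cation]ₒ + Σ P·[anion]ᵢ) / (Σ P·[cation]ᵢ + Σ P·[anion]ₒ)]
Numerator = 1×4.28 + 0.018×119 + 0.15×32.4 = 11.28
Denominator = 1×96.4 + 0.018×7.16 + 0.15×92.5 = 110.4
Vm = 61.2 · log₁₀(0.10219) = 61.2 × (-0.9906) = -60.62 mV

-61 mV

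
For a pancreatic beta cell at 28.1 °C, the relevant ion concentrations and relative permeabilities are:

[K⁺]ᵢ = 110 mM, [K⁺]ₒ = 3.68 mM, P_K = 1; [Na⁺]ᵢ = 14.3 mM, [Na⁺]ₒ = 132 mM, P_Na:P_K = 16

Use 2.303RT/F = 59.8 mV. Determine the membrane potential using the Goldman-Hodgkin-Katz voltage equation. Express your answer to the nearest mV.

48 mV

Vm = 59.8 · log₁₀[(Σ P·[cation]ₒ + Σ P·[anion]ᵢ) / (Σ P·[cation]ᵢ + Σ P·[anion]ₒ)]
Numerator = 1×3.68 + 16×132 = 2116
Denominator = 1×110 + 16×14.3 = 338.8
Vm = 59.8 · log₁₀(6.2446) = 59.8 × (0.7955) = 47.57 mV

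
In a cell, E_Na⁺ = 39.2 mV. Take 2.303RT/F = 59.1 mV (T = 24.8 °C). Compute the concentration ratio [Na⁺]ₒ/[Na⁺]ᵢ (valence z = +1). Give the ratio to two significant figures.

4.6

log₁₀([out]/[in]) = E·z/(59.1) = 39.2 × 1 / 59.1 = 0.6633
[out]/[in] = 10^(0.6633) = 4.606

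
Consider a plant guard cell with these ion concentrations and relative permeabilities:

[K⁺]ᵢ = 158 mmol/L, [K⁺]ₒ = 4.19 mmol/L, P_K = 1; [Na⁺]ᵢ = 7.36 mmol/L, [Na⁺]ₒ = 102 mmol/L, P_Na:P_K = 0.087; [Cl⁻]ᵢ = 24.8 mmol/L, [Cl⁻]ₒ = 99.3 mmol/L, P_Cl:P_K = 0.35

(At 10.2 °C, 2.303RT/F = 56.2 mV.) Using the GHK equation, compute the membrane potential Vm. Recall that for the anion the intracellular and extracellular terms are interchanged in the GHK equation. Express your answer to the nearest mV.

-53 mV

Vm = 56.2 · log₁₀[(Σ P·[cation]ₒ + Σ P·[anion]ᵢ) / (Σ P·[cation]ᵢ + Σ P·[anion]ₒ)]
Numerator = 1×4.19 + 0.087×102 + 0.35×24.8 = 21.74
Denominator = 1×158 + 0.087×7.36 + 0.35×99.3 = 193.4
Vm = 56.2 · log₁₀(0.11243) = 56.2 × (-0.9491) = -53.34 mV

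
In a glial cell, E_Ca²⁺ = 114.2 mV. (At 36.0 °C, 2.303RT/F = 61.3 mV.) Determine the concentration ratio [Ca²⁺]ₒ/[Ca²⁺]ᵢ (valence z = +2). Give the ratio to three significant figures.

log₁₀([out]/[in]) = E·z/(61.3) = 114.2 × 2 / 61.3 = 3.7259
[out]/[in] = 10^(3.7259) = 5320

5320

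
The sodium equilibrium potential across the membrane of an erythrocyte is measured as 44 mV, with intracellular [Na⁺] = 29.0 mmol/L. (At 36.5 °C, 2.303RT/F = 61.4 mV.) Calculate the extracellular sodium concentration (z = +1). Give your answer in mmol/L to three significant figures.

Nernst: E = (61.4/1) · log₁₀([out]/[in]), so log₁₀([out]/[in]) = 44.0 × 1 / 61.4 = 0.7166.
[out]/[in] = 10^(0.7166) = 5.207.
[out] = 5.207 × 29.0 = 151 mmol/L.

151 mmol/L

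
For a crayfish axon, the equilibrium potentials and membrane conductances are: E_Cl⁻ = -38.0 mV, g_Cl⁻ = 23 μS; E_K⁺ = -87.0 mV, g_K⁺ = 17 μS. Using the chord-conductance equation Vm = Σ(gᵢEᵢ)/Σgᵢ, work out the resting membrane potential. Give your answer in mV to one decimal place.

-58.8 mV

Σ gᵢEᵢ = 23·(-38.0) + 17·(-87.0) = -2353.00
Σ gᵢ = 23 + 17 = 40
Vm = -2353.00 / 40 = -58.83 mV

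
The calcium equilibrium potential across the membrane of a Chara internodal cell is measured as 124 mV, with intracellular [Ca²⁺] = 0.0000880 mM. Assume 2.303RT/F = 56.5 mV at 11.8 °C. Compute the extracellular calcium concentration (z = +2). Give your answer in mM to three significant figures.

Nernst: E = (56.5/2) · log₁₀([out]/[in]), so log₁₀([out]/[in]) = 124.0 × 2 / 56.5 = 4.3894.
[out]/[in] = 10^(4.3894) = 2.451e+04.
[out] = 2.451e+04 × 0.0000880 = 2.157 mM.

2.16 mM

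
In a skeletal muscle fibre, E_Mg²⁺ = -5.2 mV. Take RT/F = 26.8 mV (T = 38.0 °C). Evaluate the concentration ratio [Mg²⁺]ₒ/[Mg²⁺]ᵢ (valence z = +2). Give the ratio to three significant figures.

0.678

ln([out]/[in]) = E·z/(26.8) = -5.2 × 2 / 26.8 = -0.3881
[out]/[in] = e^(-0.3881) = 0.6784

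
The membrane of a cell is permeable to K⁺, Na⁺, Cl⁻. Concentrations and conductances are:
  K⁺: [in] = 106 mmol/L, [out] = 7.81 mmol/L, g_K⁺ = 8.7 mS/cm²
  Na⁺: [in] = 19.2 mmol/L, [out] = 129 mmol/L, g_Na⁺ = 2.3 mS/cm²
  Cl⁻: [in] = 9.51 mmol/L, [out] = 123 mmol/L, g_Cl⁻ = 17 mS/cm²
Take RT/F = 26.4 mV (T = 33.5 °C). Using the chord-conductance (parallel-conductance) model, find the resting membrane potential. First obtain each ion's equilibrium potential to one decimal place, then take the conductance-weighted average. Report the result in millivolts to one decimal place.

-58.3 mV

E_K⁺ = (26.4/1)·ln(7.81/106) = -68.9 mV
E_Na⁺ = (26.4/1)·ln(129/19.2) = 50.3 mV
E_Cl⁻ = (26.4/-1)·ln(123/9.51) = -67.6 mV
Vm = (Σ gᵢEᵢ)/(Σ gᵢ) = (8.7·-68.9 + 2.3·50.3 + 17·-67.6) / (8.7 + 2.3 + 17)
= -1632.94 / 28 = -58.32 mV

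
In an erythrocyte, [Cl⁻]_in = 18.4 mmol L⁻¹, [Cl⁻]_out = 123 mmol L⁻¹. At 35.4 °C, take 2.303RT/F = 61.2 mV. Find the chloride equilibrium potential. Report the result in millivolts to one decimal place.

-50.5 mV

E = (61.2/z) · log₁₀([Cl⁻]_out/[Cl⁻]_in) with z = -1.
For an anion, dividing by z = -1 reverses the sign.
= (61.2/-1) · log₁₀(123/18.4) = -61.20 · log₁₀(6.685)
= -61.20 · (0.8251) = -50.50 mV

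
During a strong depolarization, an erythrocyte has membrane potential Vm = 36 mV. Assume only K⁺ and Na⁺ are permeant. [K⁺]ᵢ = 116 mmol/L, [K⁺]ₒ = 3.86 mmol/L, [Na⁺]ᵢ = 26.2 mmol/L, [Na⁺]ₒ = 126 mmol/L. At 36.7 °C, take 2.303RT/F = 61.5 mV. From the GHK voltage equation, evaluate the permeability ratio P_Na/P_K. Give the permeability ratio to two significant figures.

Let α = P_Na/P_K. GHK: Vm = 61.5·log₁₀[(Kₒ + α·Naₒ)/(Kᵢ + α·Naᵢ)].
10^(Vm/61.5) = 10^(36.0/61.5) = 3.8492
So 3.8492·(Kᵢ + α·Naᵢ) = Kₒ + α·Naₒ → α = (3.8492·116.0 − 3.86) / (126.0 − 3.8492·26.2)
α = (446.5 − 3.86) / (126.0 − 100.8) = 442.6/25.15 = 17.6

18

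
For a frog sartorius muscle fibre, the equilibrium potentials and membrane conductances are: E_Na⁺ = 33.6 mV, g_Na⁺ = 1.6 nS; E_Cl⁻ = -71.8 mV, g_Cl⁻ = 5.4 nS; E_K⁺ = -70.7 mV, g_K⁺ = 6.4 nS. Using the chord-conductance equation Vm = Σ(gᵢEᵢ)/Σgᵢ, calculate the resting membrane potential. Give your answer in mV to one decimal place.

-58.7 mV

Σ gᵢEᵢ = 1.6·(33.6) + 5.4·(-71.8) + 6.4·(-70.7) = -786.44
Σ gᵢ = 1.6 + 5.4 + 6.4 = 13.4
Vm = -786.44 / 13.4 = -58.69 mV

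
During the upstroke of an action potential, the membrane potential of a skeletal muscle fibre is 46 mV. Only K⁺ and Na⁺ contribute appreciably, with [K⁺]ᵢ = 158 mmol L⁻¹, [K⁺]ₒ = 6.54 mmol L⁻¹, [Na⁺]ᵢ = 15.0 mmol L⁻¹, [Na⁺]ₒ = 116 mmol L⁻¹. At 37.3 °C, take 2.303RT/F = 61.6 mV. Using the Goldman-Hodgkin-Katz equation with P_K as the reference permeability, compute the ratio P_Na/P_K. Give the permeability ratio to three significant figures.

Let α = P_Na/P_K. GHK: Vm = 61.6·log₁₀[(Kₒ + α·Naₒ)/(Kᵢ + α·Naᵢ)].
10^(Vm/61.6) = 10^(46.0/61.6) = 5.5815
So 5.5815·(Kᵢ + α·Naᵢ) = Kₒ + α·Naₒ → α = (5.5815·158.0 − 6.54) / (116.0 − 5.5815·15.0)
α = (881.9 − 6.54) / (116.0 − 83.72) = 875.3/32.28 = 27.12

27.1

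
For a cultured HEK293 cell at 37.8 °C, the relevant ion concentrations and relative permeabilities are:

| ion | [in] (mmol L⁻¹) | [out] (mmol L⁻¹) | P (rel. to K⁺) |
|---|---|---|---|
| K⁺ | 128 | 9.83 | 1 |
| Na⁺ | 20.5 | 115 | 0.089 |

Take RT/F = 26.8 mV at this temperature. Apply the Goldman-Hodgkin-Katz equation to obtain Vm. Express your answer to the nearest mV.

-50 mV

Vm = 26.8 · ln[(Σ P·[cation]ₒ + Σ P·[anion]ᵢ) / (Σ P·[cation]ᵢ + Σ P·[anion]ₒ)]
Numerator = 1×9.83 + 0.089×115 = 20.06
Denominator = 1×128 + 0.089×20.5 = 129.8
Vm = 26.8 · ln(0.15455) = 26.8 × (-1.8672) = -50.04 mV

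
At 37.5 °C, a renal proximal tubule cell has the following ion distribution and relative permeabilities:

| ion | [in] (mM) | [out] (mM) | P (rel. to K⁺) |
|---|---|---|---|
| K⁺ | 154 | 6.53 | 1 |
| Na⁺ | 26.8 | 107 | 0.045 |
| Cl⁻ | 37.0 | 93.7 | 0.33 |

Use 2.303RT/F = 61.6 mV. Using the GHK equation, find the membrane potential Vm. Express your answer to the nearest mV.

-55 mV

Vm = 61.6 · log₁₀[(Σ P·[cation]ₒ + Σ P·[anion]ᵢ) / (Σ P·[cation]ᵢ + Σ P·[anion]ₒ)]
Numerator = 1×6.53 + 0.045×107 + 0.33×37.0 = 23.55
Denominator = 1×154 + 0.045×26.8 + 0.33×93.7 = 186.1
Vm = 61.6 · log₁₀(0.12655) = 61.6 × (-0.8977) = -55.30 mV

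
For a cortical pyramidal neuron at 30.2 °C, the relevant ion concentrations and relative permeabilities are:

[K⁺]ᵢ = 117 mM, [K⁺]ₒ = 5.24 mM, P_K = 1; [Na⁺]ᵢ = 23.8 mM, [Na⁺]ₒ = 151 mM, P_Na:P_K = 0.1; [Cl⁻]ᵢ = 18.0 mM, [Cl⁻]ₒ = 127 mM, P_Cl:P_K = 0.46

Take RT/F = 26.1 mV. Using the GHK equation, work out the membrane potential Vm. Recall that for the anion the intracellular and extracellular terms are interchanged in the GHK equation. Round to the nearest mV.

-48 mV

Vm = 26.1 · ln[(Σ P·[cation]ₒ + Σ P·[anion]ᵢ) / (Σ P·[cation]ᵢ + Σ P·[anion]ₒ)]
Numerator = 1×5.24 + 0.1×151 + 0.46×18.0 = 28.62
Denominator = 1×117 + 0.1×23.8 + 0.46×127 = 177.8
Vm = 26.1 · ln(0.16097) = 26.1 × (-1.8266) = -47.67 mV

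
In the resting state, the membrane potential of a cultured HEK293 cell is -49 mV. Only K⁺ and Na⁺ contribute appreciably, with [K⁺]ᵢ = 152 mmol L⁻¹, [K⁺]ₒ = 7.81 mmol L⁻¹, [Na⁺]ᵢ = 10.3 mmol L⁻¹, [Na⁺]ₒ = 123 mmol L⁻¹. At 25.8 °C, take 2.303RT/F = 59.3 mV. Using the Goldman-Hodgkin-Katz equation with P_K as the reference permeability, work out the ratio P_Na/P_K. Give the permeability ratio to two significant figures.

0.12

Let α = P_Na/P_K. GHK: Vm = 59.3·log₁₀[(Kₒ + α·Naₒ)/(Kᵢ + α·Naᵢ)].
10^(Vm/59.3) = 10^(-49.0/59.3) = 0.14917
So 0.14917·(Kᵢ + α·Naᵢ) = Kₒ + α·Naₒ → α = (0.14917·152.0 − 7.81) / (123.0 − 0.14917·10.3)
α = (22.67 − 7.81) / (123.0 − 1.536) = 14.86/121.5 = 0.1224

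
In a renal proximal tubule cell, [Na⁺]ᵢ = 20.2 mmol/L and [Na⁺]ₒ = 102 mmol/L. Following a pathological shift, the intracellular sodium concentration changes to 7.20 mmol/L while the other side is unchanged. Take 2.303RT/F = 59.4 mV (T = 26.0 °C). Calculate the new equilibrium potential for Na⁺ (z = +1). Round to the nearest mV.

68 mV

After the shift: [Na⁺]_out = 102, [Na⁺]_in = 7.20 mmol/L.
E_new = (59.4/1)·log₁₀(102/7.20) = 59.40 · (1.1513) = 68.39 mV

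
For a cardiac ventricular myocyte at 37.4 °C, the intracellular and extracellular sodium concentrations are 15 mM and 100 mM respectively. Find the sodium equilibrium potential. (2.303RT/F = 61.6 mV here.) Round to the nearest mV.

51 mV

E = (61.6/z) · log₁₀([Na⁺]_out/[Na⁺]_in) with z = +1.
= (61.6/1) · log₁₀(100/15) = 61.60 · log₁₀(6.667)
= 61.60 · (0.8239) = 50.75 mV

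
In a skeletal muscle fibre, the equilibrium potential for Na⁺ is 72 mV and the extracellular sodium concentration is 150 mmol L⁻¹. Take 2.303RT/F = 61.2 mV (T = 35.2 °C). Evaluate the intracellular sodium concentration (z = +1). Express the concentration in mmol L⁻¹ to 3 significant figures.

Nernst: E = (61.2/1) · log₁₀([out]/[in]), so log₁₀([out]/[in]) = 72.0 × 1 / 61.2 = 1.1765.
[out]/[in] = 10^(1.1765) = 15.01.
[in] = 150 / 15.01 = 9.991 mmol L⁻¹.

9.99 mmol L⁻¹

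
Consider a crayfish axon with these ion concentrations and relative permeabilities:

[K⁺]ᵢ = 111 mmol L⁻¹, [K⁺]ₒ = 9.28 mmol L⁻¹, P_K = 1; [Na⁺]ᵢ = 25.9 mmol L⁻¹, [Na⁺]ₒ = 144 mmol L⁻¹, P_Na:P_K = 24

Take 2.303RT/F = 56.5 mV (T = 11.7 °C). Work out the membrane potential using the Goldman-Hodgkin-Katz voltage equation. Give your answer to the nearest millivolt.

38 mV

Vm = 56.5 · log₁₀[(Σ P·[cation]ₒ + Σ P·[anion]ᵢ) / (Σ P·[cation]ᵢ + Σ P·[anion]ₒ)]
Numerator = 1×9.28 + 24×144 = 3465
Denominator = 1×111 + 24×25.9 = 732.6
Vm = 56.5 · log₁₀(4.7301) = 56.5 × (0.6749) = 38.13 mV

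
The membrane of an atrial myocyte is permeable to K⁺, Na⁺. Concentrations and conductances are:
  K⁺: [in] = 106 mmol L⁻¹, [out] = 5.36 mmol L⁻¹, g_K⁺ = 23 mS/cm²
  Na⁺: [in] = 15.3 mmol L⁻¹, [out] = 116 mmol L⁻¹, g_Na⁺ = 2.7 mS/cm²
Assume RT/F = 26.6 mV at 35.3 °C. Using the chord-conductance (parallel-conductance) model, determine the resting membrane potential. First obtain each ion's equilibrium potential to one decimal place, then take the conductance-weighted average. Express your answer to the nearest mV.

E_K⁺ = (26.6/1)·ln(5.36/106) = -79.4 mV
E_Na⁺ = (26.6/1)·ln(116/15.3) = 53.9 mV
Vm = (Σ gᵢEᵢ)/(Σ gᵢ) = (23·-79.4 + 2.7·53.9) / (23 + 2.7)
= -1680.67 / 25.7 = -65.40 mV

-65 mV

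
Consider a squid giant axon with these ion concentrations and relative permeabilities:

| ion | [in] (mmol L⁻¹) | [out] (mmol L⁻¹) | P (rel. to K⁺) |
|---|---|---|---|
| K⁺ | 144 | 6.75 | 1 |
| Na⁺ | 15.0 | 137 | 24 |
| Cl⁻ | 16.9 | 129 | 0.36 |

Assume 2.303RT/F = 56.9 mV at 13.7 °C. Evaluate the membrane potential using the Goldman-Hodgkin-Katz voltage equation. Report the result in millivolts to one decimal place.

Vm = 56.9 · log₁₀[(Σ P·[cation]ₒ + Σ P·[anion]ᵢ) / (Σ P·[cation]ᵢ + Σ P·[anion]ₒ)]
Numerator = 1×6.75 + 24×137 + 0.36×16.9 = 3301
Denominator = 1×144 + 24×15.0 + 0.36×129 = 550.4
Vm = 56.9 · log₁₀(5.9967) = 56.9 × (0.7779) = 44.26 mV

44.3 mV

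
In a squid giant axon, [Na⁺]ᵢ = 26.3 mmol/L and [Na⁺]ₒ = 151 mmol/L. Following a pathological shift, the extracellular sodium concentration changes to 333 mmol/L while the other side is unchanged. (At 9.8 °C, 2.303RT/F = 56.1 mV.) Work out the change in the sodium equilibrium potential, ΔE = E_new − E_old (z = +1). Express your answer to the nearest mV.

E_old = (56.1/1)·log₁₀(151/26.3) = 42.58 mV
E_new = (56.1/1)·log₁₀(333/26.3) = 61.85 mV
ΔE = 61.85 − (42.58) = 19.27 mV

19 mV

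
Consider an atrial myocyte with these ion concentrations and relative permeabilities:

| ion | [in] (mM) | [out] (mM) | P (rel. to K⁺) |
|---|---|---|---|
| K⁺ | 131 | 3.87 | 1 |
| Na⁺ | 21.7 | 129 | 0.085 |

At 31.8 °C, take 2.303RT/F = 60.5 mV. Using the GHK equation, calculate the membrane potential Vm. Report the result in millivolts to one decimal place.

-57.6 mV

Vm = 60.5 · log₁₀[(Σ P·[cation]ₒ + Σ P·[anion]ᵢ) / (Σ P·[cation]ᵢ + Σ P·[anion]ₒ)]
Numerator = 1×3.87 + 0.085×129 = 14.84
Denominator = 1×131 + 0.085×21.7 = 132.8
Vm = 60.5 · log₁₀(0.11167) = 60.5 × (-0.9521) = -57.60 mV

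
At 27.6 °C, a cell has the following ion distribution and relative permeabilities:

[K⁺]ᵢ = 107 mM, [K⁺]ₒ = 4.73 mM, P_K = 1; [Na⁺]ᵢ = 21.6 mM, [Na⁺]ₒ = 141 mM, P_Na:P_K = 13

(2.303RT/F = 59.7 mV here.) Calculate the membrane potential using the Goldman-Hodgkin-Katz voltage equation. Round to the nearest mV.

Vm = 59.7 · log₁₀[(Σ P·[cation]ₒ + Σ P·[anion]ᵢ) / (Σ P·[cation]ᵢ + Σ P·[anion]ₒ)]
Numerator = 1×4.73 + 13×141 = 1838
Denominator = 1×107 + 13×21.6 = 387.8
Vm = 59.7 · log₁₀(4.7389) = 59.7 × (0.6757) = 40.34 mV

40 mV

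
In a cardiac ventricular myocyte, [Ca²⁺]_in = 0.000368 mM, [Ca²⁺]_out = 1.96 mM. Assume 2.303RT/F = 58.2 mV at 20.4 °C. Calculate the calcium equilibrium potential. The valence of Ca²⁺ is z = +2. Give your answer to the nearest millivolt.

108 mV

E = (58.2/z) · log₁₀([Ca²⁺]_out/[Ca²⁺]_in) with z = +2.
= (58.2/2) · log₁₀(1.96/0.000368) = 29.10 · log₁₀(5326)
= 29.10 · (3.7264) = 108.44 mV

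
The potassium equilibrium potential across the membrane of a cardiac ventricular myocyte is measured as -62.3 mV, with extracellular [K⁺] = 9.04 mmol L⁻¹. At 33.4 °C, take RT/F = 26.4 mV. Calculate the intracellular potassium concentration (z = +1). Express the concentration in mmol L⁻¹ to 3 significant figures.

95.7 mmol L⁻¹

Nernst: E = (26.4/1) · ln([out]/[in]), so ln([out]/[in]) = -62.3 × 1 / 26.4 = -2.3598.
[out]/[in] = e^(-2.3598) = 0.09443.
[in] = 9.04 / 0.09443 = 95.73 mmol L⁻¹.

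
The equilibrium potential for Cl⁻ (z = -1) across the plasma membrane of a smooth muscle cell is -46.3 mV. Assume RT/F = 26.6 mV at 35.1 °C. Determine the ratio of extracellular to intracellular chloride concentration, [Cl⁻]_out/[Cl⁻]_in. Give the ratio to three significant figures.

5.70

ln([out]/[in]) = E·z/(26.6) = -46.3 × -1 / 26.6 = 1.7406
[out]/[in] = e^(1.7406) = 5.701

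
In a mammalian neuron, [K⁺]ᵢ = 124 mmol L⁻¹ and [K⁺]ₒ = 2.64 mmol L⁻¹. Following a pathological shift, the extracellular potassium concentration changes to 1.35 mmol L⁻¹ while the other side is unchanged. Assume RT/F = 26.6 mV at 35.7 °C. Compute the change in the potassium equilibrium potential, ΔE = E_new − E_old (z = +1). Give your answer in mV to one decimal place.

-17.8 mV

E_old = (26.6/1)·ln(2.64/124) = -102.40 mV
E_new = (26.6/1)·ln(1.35/124) = -120.24 mV
ΔE = -120.24 − (-102.40) = -17.84 mV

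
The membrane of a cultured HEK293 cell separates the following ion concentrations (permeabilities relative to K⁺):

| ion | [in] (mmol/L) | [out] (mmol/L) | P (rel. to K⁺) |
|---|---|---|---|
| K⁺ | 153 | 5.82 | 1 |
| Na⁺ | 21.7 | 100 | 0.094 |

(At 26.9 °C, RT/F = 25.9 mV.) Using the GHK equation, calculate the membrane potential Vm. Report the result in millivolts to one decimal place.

Vm = 25.9 · ln[(Σ P·[cation]ₒ + Σ P·[anion]ᵢ) / (Σ P·[cation]ᵢ + Σ P·[anion]ₒ)]
Numerator = 1×5.82 + 0.094×100 = 15.22
Denominator = 1×153 + 0.094×21.7 = 155
Vm = 25.9 · ln(0.098168) = 25.9 × (-2.3211) = -60.12 mV

-60.1 mV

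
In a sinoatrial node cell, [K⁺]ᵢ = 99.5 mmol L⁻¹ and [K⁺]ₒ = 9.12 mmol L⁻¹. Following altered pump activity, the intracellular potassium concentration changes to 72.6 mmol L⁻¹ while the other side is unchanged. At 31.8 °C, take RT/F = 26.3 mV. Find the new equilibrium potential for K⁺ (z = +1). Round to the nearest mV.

After the shift: [K⁺]_out = 9.12, [K⁺]_in = 72.6 mmol L⁻¹.
E_new = (26.3/1)·ln(9.12/72.6) = 26.30 · (-2.0745) = -54.56 mV

-55 mV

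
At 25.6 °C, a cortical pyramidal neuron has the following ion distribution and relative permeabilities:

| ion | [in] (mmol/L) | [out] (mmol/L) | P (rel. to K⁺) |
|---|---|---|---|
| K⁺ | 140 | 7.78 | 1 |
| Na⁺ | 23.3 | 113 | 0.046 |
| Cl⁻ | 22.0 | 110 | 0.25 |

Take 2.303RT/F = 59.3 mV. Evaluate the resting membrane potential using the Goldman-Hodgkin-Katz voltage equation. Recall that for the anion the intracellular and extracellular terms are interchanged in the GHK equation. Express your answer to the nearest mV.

-57 mV

Vm = 59.3 · log₁₀[(Σ P·[cation]ₒ + Σ P·[anion]ᵢ) / (Σ P·[cation]ᵢ + Σ P·[anion]ₒ)]
Numerator = 1×7.78 + 0.046×113 + 0.25×22.0 = 18.48
Denominator = 1×140 + 0.046×23.3 + 0.25×110 = 168.6
Vm = 59.3 · log₁₀(0.10962) = 59.3 × (-0.9601) = -56.94 mV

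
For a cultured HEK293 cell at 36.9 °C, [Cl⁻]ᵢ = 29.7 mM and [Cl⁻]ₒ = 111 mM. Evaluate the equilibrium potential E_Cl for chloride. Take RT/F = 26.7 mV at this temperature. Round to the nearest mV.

-35 mV

E = (26.7/z) · ln([Cl⁻]_out/[Cl⁻]_in) with z = -1.
For an anion, dividing by z = -1 reverses the sign.
= (26.7/-1) · ln(111/29.7) = -26.70 · ln(3.737)
= -26.70 · (1.3184) = -35.20 mV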